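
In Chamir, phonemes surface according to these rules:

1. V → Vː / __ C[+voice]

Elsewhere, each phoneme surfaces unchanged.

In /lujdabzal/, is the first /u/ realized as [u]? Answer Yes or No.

No

/u/ (between /l/ and /j/): before a voiced consonant, so rule 1 applies → [uː].
The actual realization is [uː], not [u].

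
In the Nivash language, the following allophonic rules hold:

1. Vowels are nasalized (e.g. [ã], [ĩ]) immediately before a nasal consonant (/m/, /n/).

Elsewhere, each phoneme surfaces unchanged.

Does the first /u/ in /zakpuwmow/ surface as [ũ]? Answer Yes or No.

/u/ (between /p/ and /w/) fails the environment for rule 1, so it stays [u].
The actual realization is [u], not [ũ].

No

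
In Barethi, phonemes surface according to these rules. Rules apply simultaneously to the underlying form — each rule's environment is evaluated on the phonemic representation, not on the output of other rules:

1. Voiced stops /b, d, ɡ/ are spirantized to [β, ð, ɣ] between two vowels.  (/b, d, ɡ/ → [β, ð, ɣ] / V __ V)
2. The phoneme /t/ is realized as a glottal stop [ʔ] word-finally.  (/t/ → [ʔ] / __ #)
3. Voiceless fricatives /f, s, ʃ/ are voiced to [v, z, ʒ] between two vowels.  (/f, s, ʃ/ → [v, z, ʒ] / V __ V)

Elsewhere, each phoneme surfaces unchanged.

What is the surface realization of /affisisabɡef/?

/a/ stays [a].
/f/ (between /a/ and /f/): rule 3 targets it, but not between two vowels → unchanged [f].
/f/ — between /f/ and /i/; rule 3 does not apply here → [f].
/i/ — not in any rule's target class → [i].
/s/ meets the environment for rule 3 (between two vowels) → [z].
/i/ (between /s/ and /s/) is unaffected → [i].
Rule 3 applies to /s/ (between /i/ and /a/: between two vowels) → [z].
/a/ stays [a].
/b/ (between /a/ and /ɡ/) is in the target of rule 1 but the environment (between two vowels) is not met → [b].
/ɡ/ (between /b/ and /e/) fails the environment for rule 1, so it stays [ɡ].
/e/ stays [e].
/f/ — word-final; rule 3 does not apply here → [f].

[affizizabɡef]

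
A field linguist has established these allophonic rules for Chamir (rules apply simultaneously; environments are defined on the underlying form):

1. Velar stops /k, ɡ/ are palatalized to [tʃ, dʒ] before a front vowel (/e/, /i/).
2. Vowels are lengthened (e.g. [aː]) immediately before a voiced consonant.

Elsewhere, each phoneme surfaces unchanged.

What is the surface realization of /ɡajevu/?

/ɡ/ (word-initial) fails the environment for rule 1, so it stays [ɡ].
/a/ (between /ɡ/ and /j/) occurs before a voiced consonant → [aː] by rule 2.
/j/ (between /a/ and /e/) is unaffected → [j].
Rule 2 applies to /e/ (between /j/ and /v/: before a voiced consonant) → [eː].
/v/ stays [v].
/u/ (word-final): rule 2 targets it, but not before a voiced consonant → unchanged [u].

[ɡaːjeːvu]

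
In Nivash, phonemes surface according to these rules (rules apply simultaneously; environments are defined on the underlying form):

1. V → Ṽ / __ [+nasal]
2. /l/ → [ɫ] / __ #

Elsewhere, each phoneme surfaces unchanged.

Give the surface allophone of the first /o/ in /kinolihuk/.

/o/ (between /n/ and /l/) is in the target of rule 1 but the environment (before a nasal consonant) is not met → [o].

[o]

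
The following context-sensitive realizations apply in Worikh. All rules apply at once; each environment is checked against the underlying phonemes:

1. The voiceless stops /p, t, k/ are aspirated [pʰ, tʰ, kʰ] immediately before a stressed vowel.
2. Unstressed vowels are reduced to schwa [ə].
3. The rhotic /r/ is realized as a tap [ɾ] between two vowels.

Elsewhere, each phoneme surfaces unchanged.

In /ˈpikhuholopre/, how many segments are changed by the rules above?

Segments that undergo a rule: /p/ → [pʰ] (rule 1); /u/ → [ə] (rule 2); /o/ → [ə] (rule 2); /o/ → [ə] (rule 2); /e/ → [ə] (rule 2).
All other segments surface unchanged.

5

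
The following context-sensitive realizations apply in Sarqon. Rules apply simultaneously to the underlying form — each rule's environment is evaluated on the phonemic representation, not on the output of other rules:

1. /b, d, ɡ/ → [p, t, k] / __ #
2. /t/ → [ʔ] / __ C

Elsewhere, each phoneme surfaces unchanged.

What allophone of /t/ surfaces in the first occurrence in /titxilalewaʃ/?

/t/ (word-initial) fails the environment for rule 2, so it stays [t].

[t]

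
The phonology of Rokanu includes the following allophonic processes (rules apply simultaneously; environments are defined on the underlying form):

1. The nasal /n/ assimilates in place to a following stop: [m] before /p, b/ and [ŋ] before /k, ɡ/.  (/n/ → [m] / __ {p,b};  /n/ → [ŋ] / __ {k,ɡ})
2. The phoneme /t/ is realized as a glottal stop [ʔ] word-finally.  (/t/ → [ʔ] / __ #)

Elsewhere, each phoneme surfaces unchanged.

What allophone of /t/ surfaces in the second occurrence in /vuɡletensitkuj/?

/t/ (between /i/ and /k/) is in the target of rule 2 but the environment (word-finally) is not met → [t].

[t]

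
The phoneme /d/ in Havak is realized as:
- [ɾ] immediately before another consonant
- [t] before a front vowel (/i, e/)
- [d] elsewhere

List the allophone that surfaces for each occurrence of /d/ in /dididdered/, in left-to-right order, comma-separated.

[t], [t], [ɾ], [t], [d]

Occurrence 1 (position 1): before a front vowel (/i, e/) → [t].
Occurrence 2 (position 3): before a front vowel (/i, e/) → [t].
Occurrence 3 (position 5): immediately before another consonant → [ɾ].
Occurrence 4 (position 6): before a front vowel (/i, e/) → [t].
Occurrence 5 (position 10): no conditioning environment matches → elsewhere allophone [d].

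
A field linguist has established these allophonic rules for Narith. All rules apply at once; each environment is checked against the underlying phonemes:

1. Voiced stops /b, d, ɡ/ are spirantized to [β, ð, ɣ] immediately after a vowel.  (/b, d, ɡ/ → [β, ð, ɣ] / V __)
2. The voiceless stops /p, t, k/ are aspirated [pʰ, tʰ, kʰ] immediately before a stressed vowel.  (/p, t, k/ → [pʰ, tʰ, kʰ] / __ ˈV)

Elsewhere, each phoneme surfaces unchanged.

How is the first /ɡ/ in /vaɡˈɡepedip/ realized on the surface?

[ɣ]

/ɡ/ meets the environment for rule 1 (immediately after a vowel) → [ɣ].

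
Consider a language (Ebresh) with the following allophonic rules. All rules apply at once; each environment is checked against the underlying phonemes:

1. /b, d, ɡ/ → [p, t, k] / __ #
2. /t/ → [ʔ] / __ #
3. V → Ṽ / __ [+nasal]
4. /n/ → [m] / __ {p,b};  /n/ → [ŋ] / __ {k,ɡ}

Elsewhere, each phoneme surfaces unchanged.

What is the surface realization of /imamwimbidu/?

[ĩmãmwĩmbidu]

/i/ — word-initial, before a nasal consonant — surfaces as [ĩ] (rule 3).
/a/ (between /m/ and /m/) occurs before a nasal consonant → [ã] by rule 3.
/i/ (between /w/ and /m/): before a nasal consonant, so rule 3 applies → [ĩ].
/b/ (between /m/ and /i/) is in the target of rule 1 but the environment (word-finally) is not met → [b].
/i/ (between /b/ and /d/): rule 3 targets it, but not before a nasal consonant → unchanged [i].
/d/ (between /i/ and /u/): rule 1 targets it, but not word-finally → unchanged [d].
/u/ (word-final) fails the environment for rule 3, so it stays [u].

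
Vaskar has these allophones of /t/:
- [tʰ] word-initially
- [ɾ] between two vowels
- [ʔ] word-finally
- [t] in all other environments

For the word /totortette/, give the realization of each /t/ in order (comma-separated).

Occurrence 1 (position 1): word-initially → [tʰ].
Occurrence 2 (position 3): between two vowels → [ɾ].
Occurrence 3 (position 6): no conditioning environment matches → elsewhere allophone [t].
Occurrence 4 (position 8): no conditioning environment matches → elsewhere allophone [t].
Occurrence 5 (position 9): no conditioning environment matches → elsewhere allophone [t].

[tʰ], [ɾ], [t], [t], [t]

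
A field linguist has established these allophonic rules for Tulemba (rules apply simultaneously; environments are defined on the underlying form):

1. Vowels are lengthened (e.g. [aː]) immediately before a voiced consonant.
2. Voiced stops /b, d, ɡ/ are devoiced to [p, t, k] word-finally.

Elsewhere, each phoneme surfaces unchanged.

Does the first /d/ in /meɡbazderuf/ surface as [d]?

/d/ (between /z/ and /e/): rule 2 targets it, but not word-finally → unchanged [d].
The actual realization is [d], which matches [d].

Yes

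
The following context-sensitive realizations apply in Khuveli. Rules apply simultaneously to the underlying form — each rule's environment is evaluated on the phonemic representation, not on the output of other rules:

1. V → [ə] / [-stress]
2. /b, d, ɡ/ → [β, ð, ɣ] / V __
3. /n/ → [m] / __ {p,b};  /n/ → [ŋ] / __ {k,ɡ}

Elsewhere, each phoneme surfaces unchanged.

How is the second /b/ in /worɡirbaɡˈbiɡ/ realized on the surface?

/b/ — between /ɡ/ and /i/; rule 2 does not apply here → [b].

[b]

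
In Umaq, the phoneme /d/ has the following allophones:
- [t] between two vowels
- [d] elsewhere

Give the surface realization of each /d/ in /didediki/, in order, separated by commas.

[d], [t], [t]

Occurrence 1 (position 1): no conditioning environment matches → elsewhere allophone [d].
Occurrence 2 (position 3): between two vowels → [t].
Occurrence 3 (position 5): between two vowels → [t].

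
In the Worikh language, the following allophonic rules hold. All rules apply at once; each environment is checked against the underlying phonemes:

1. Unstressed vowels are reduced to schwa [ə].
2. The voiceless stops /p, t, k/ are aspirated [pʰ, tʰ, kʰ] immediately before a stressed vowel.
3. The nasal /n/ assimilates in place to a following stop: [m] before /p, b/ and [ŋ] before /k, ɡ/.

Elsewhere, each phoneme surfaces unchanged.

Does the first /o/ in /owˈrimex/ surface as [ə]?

Yes

/o/ — word-initial, in an unstressed syllable — surfaces as [ə] (rule 1).
The actual realization is [ə], which matches [ə].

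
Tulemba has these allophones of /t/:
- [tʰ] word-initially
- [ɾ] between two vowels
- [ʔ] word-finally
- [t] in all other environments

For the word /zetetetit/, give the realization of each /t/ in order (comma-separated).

[ɾ], [ɾ], [ɾ], [ʔ]

Occurrence 1 (position 3): between two vowels → [ɾ].
Occurrence 2 (position 5): between two vowels → [ɾ].
Occurrence 3 (position 7): between two vowels → [ɾ].
Occurrence 4 (position 9): word-finally → [ʔ].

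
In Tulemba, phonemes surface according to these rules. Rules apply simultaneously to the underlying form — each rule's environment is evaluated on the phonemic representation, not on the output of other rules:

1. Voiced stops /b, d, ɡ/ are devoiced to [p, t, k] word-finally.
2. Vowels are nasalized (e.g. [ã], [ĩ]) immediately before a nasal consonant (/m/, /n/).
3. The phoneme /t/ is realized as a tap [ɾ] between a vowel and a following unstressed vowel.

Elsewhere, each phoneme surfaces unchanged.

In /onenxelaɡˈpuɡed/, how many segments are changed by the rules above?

Segments that undergo a rule: /o/ → [õ] (rule 2); /e/ → [ẽ] (rule 2); /d/ → [t] (rule 1).
All other segments surface unchanged.

3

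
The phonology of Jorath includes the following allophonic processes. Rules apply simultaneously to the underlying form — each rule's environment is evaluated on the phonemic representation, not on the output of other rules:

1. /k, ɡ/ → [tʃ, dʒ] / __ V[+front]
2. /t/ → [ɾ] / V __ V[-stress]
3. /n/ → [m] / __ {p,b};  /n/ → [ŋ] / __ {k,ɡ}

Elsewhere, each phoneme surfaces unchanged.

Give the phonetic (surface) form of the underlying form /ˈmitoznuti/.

[ˈmiɾoznuɾi]

/t/ meets the environment for rule 2 (between a vowel and a following unstressed vowel) → [ɾ].
/n/ (between /z/ and /u/) is in the target of rule 3 but the environment (before a labial or velar stop) is not met → [n].
/t/ (between /u/ and /i/) occurs between a vowel and a following unstressed vowel → [ɾ] by rule 2.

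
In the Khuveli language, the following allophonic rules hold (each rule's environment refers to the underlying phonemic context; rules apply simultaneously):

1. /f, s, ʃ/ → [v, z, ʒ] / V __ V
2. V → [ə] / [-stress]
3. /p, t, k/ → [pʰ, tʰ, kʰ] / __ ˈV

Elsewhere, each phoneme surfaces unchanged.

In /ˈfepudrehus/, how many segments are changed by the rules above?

3

Segments that undergo a rule: /u/ → [ə] (rule 2); /e/ → [ə] (rule 2); /u/ → [ə] (rule 2).
All other segments surface unchanged.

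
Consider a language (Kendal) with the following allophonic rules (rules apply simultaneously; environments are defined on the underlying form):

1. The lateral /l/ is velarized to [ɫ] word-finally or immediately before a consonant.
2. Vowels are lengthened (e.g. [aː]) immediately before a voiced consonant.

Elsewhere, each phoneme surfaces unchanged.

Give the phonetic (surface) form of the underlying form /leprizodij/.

[lepriːzoːdiːj]

/l/ (word-initial) fails the environment for rule 1, so it stays [l].
/e/ (between /l/ and /p/) is in the target of rule 2 but the environment (before a voiced consonant) is not met → [e].
/p/ (between /e/ and /r/): no rule targets it → [p].
/r/ — not in any rule's target class → [r].
/i/ (between /r/ and /z/): before a voiced consonant, so rule 2 applies → [iː].
/z/ (between /i/ and /o/): no rule targets it → [z].
/o/ (between /z/ and /d/) occurs before a voiced consonant → [oː] by rule 2.
/d/ — not in any rule's target class → [d].
Rule 2 applies to /i/ (between /d/ and /j/: before a voiced consonant) → [iː].
/j/ — not in any rule's target class → [j].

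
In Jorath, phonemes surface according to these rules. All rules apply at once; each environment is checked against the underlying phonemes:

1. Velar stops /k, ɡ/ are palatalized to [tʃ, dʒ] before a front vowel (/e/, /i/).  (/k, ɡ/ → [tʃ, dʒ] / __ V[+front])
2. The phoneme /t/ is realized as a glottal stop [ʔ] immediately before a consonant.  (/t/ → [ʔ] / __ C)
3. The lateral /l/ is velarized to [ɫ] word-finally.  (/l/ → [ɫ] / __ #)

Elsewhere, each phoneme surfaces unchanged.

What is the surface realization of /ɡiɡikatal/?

/ɡ/ — word-initial, before a front vowel — surfaces as [dʒ] (rule 1).
/i/ (between /ɡ/ and /ɡ/) is unaffected → [i].
/ɡ/ meets the environment for rule 1 (before a front vowel) → [dʒ].
/i/ — not in any rule's target class → [i].
/k/ (between /i/ and /a/) fails the environment for rule 1, so it stays [k].
/a/ stays [a].
/t/ (between /a/ and /a/) fails the environment for rule 2, so it stays [t].
/a/ — not in any rule's target class → [a].
/l/ (word-final) occurs word-finally → [ɫ] by rule 3.

[dʒidʒikataɫ]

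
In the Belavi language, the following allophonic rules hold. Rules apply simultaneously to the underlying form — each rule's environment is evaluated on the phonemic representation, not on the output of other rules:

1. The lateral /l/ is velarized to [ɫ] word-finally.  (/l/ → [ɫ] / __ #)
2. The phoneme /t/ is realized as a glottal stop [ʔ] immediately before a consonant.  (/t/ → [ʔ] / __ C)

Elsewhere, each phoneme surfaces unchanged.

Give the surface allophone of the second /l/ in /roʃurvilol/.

/l/ (word-final) occurs word-finally → [ɫ] by rule 1.

[ɫ]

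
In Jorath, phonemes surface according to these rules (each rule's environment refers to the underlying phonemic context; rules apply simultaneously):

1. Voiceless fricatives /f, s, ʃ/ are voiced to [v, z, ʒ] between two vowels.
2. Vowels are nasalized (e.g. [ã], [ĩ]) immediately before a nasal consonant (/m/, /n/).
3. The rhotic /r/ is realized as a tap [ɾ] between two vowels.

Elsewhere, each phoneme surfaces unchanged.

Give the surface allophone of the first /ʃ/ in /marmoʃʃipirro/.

[ʃ]

/ʃ/ (between /o/ and /ʃ/) fails the environment for rule 1, so it stays [ʃ].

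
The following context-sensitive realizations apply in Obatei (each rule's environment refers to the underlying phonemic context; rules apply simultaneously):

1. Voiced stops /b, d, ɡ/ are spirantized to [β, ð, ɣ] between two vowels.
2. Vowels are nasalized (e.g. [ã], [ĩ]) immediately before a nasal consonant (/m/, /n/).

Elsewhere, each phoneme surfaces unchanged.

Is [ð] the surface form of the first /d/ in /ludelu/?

Yes

/d/ (between /u/ and /e/) occurs between two vowels → [ð] by rule 1.
The actual realization is [ð], which matches [ð].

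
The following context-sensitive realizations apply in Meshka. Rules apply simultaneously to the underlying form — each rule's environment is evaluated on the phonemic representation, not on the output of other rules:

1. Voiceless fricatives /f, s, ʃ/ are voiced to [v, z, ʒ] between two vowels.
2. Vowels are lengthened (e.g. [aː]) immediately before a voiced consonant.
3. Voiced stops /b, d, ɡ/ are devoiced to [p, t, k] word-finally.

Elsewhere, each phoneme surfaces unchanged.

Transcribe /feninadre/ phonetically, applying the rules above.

/f/ (word-initial): rule 1 targets it, but not between two vowels → unchanged [f].
Rule 2 applies to /e/ (between /f/ and /n/: before a voiced consonant) → [eː].
/n/ (between /e/ and /i/) is unaffected → [n].
/i/ (between /n/ and /n/): before a voiced consonant, so rule 2 applies → [iː].
/n/ (between /i/ and /a/) is unaffected → [n].
/a/ (between /n/ and /d/) occurs before a voiced consonant → [aː] by rule 2.
/d/ — between /a/ and /r/; rule 3 does not apply here → [d].
/r/ stays [r].
/e/ (word-final) is in the target of rule 2 but the environment (before a voiced consonant) is not met → [e].

[feːniːnaːdre]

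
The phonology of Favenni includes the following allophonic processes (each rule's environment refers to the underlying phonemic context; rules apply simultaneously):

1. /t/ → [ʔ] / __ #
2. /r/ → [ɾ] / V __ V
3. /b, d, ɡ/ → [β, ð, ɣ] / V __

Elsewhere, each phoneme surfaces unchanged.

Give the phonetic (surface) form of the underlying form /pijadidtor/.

/d/ meets the environment for rule 3 (immediately after a vowel) → [ð].
/d/ (between /i/ and /t/): immediately after a vowel, so rule 3 applies → [ð].
/t/ (between /d/ and /o/) is in the target of rule 1 but the environment (word-finally) is not met → [t].
/r/ (word-final) fails the environment for rule 2, so it stays [r].

[pijaðiðtor]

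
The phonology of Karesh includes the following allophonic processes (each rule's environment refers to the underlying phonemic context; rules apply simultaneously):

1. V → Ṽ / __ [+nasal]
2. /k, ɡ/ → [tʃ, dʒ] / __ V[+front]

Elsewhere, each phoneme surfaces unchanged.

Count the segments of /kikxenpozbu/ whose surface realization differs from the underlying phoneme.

2

Segments that undergo a rule: /k/ → [tʃ] (rule 2); /e/ → [ẽ] (rule 1).
All other segments surface unchanged.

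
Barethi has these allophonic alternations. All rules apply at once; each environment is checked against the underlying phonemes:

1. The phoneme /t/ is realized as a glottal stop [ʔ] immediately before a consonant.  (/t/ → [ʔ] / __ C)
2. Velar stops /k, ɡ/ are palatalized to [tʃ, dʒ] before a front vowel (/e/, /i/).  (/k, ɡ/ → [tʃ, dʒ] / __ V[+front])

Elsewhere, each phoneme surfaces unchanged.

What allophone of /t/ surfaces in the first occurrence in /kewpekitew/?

/t/ — between /i/ and /e/; rule 1 does not apply here → [t].

[t]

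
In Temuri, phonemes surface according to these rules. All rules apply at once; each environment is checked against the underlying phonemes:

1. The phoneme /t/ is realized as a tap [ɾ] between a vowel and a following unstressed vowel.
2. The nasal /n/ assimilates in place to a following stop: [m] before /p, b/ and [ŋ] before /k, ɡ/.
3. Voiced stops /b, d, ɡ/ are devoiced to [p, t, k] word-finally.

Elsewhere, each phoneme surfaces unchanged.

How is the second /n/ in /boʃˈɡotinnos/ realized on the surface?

/n/ (between /n/ and /o/): rule 2 targets it, but not before a labial or velar stop → unchanged [n].

[n]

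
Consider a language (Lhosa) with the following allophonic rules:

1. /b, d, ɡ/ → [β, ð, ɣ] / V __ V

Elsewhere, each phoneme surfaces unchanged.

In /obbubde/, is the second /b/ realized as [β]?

No

/b/ (between /b/ and /u/) fails the environment for rule 1, so it stays [b].
The actual realization is [b], not [β].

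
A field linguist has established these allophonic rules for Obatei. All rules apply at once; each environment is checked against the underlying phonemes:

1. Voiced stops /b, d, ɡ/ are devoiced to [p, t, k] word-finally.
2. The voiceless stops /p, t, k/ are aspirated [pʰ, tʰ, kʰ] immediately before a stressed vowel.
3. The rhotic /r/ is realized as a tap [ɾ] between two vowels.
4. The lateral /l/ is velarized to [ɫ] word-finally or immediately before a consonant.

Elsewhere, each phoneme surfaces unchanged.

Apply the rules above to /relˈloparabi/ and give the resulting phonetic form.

[reɫˈlopaɾabi]

/r/ (word-initial): rule 3 targets it, but not between two vowels → unchanged [r].
/e/ stays [e].
/l/ (between /e/ and /l/): word-finally or immediately before a consonant, so rule 4 applies → [ɫ].
/l/ (between /l/ and /o/): rule 4 targets it, but not word-finally or immediately before a consonant → unchanged [l].
/o/ (between /l/ and /p/): no rule targets it → [o].
/p/ (between /o/ and /a/) is in the target of rule 2 but the environment (immediately before a stressed vowel) is not met → [p].
/a/ (between /p/ and /r/): no rule targets it → [a].
Rule 3 applies to /r/ (between /a/ and /a/: between two vowels) → [ɾ].
/a/ stays [a].
/b/ (between /a/ and /i/) fails the environment for rule 1, so it stays [b].
/i/ (word-final): no rule targets it → [i].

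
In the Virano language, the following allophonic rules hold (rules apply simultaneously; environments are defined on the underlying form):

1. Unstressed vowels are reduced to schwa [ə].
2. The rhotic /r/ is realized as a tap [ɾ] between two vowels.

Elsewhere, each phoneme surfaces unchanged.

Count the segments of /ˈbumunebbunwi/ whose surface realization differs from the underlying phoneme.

4

Segments that undergo a rule: /u/ → [ə] (rule 1); /e/ → [ə] (rule 1); /u/ → [ə] (rule 1); /i/ → [ə] (rule 1).
All other segments surface unchanged.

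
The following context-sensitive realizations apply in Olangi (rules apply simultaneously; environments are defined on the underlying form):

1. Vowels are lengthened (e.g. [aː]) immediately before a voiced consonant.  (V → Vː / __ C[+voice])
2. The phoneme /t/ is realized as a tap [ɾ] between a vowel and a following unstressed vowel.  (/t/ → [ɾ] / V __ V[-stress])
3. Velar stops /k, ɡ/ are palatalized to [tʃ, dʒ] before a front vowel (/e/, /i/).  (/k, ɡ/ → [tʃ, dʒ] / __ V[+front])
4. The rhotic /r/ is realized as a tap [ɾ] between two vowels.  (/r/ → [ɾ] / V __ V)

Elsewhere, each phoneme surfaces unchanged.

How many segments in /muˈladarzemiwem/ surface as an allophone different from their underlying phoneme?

Segments that undergo a rule: /u/ → [uː] (rule 1); /a/ → [aː] (rule 1); /a/ → [aː] (rule 1); /e/ → [eː] (rule 1); /i/ → [iː] (rule 1); /e/ → [eː] (rule 1).
All other segments surface unchanged.

6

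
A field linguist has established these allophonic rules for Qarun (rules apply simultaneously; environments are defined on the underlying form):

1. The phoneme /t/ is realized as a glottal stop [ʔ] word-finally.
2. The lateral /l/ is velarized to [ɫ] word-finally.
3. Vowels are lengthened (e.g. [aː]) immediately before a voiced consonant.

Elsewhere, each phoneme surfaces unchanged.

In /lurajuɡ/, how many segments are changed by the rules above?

3

Segments that undergo a rule: /u/ → [uː] (rule 3); /a/ → [aː] (rule 3); /u/ → [uː] (rule 3).
All other segments surface unchanged.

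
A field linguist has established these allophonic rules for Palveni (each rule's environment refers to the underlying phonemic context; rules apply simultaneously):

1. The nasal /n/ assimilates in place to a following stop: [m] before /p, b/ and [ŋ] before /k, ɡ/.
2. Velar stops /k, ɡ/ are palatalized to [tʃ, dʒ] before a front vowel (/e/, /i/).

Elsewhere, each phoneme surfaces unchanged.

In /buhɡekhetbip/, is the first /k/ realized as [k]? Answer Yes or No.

Yes

/k/ (between /e/ and /h/) fails the environment for rule 2, so it stays [k].
The actual realization is [k], which matches [k].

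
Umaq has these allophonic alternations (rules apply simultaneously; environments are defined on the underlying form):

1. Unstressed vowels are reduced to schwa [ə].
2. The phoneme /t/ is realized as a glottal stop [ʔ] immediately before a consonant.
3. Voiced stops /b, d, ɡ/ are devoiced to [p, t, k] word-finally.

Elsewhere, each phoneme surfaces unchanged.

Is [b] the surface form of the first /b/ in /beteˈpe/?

/b/ (word-initial): rule 3 targets it, but not word-finally → unchanged [b].
The actual realization is [b], which matches [b].

Yes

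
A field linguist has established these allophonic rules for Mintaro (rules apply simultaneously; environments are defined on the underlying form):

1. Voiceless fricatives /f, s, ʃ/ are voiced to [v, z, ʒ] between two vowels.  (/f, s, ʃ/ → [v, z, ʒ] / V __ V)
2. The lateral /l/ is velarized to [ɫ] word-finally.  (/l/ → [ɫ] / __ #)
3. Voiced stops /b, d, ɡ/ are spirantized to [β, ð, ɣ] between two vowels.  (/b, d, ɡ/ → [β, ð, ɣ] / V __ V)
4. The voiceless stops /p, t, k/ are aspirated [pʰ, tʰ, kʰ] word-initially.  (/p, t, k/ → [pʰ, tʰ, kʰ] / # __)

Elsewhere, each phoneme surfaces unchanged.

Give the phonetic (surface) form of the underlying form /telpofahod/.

[tʰelpovahod]

/t/ — word-initial, word-initially — surfaces as [tʰ] (rule 4).
/e/ — not in any rule's target class → [e].
/l/ — between /e/ and /p/; rule 2 does not apply here → [l].
/p/ (between /l/ and /o/) fails the environment for rule 4, so it stays [p].
/o/ (between /p/ and /f/): no rule targets it → [o].
/f/ — between /o/ and /a/, between two vowels — surfaces as [v] (rule 1).
/a/ — not in any rule's target class → [a].
/h/ — not in any rule's target class → [h].
/o/ stays [o].
/d/ (word-final) fails the environment for rule 3, so it stays [d].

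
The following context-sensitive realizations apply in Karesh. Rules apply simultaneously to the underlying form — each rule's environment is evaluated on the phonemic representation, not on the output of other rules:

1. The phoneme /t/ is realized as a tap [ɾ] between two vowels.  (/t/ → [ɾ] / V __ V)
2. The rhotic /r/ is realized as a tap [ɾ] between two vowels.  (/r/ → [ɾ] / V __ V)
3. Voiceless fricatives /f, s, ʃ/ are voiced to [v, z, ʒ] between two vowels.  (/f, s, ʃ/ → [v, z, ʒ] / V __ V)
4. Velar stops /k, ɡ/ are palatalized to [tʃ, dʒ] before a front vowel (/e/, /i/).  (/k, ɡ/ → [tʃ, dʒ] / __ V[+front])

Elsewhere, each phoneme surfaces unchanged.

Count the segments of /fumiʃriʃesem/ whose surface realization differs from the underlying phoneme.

2

Segments that undergo a rule: /ʃ/ → [ʒ] (rule 3); /s/ → [z] (rule 3).
All other segments surface unchanged.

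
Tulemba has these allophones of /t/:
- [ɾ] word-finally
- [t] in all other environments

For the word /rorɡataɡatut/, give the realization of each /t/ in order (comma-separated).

[t], [t], [ɾ]

Occurrence 1 (position 6): no conditioning environment matches → elsewhere allophone [t].
Occurrence 2 (position 10): no conditioning environment matches → elsewhere allophone [t].
Occurrence 3 (position 12): word-finally → [ɾ].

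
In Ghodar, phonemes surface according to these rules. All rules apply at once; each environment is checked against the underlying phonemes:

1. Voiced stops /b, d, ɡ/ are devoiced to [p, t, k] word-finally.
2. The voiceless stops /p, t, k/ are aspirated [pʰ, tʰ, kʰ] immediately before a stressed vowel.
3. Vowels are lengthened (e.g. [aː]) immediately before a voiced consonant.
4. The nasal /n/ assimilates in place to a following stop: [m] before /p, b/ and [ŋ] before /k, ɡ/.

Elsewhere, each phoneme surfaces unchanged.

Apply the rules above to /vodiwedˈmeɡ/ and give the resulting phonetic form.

/v/ (word-initial) is unaffected → [v].
/o/ (between /v/ and /d/): before a voiced consonant, so rule 3 applies → [oː].
/d/ — between /o/ and /i/; rule 1 does not apply here → [d].
Rule 3 applies to /i/ (between /d/ and /w/: before a voiced consonant) → [iː].
/w/ stays [w].
/e/ — between /w/ and /d/, before a voiced consonant — surfaces as [eː] (rule 3).
/d/ (between /e/ and /m/): rule 1 targets it, but not word-finally → unchanged [d].
/m/ (between /d/ and /e/) is unaffected → [m].
/e/ — between /m/ and /ɡ/, before a voiced consonant — surfaces as [eː] (rule 3).
/ɡ/ — word-final, word-finally — surfaces as [k] (rule 1).

[voːdiːweːdˈmeːk]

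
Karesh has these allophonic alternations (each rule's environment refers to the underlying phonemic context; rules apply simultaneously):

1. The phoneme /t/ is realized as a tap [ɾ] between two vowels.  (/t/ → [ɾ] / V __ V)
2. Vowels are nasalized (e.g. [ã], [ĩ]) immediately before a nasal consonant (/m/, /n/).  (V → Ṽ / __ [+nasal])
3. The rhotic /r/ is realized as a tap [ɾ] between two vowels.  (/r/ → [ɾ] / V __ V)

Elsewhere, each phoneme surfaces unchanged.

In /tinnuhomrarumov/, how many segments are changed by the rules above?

4

Segments that undergo a rule: /i/ → [ĩ] (rule 2); /o/ → [õ] (rule 2); /r/ → [ɾ] (rule 3); /u/ → [ũ] (rule 2).
All other segments surface unchanged.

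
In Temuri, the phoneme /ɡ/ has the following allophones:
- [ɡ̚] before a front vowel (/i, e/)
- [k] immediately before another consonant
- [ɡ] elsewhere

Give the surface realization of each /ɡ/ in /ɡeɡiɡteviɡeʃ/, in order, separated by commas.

[ɡ̚], [ɡ̚], [k], [ɡ̚]

Occurrence 1 (position 1): before a front vowel (/i, e/) → [ɡ̚].
Occurrence 2 (position 3): before a front vowel (/i, e/) → [ɡ̚].
Occurrence 3 (position 5): immediately before another consonant → [k].
Occurrence 4 (position 10): before a front vowel (/i, e/) → [ɡ̚].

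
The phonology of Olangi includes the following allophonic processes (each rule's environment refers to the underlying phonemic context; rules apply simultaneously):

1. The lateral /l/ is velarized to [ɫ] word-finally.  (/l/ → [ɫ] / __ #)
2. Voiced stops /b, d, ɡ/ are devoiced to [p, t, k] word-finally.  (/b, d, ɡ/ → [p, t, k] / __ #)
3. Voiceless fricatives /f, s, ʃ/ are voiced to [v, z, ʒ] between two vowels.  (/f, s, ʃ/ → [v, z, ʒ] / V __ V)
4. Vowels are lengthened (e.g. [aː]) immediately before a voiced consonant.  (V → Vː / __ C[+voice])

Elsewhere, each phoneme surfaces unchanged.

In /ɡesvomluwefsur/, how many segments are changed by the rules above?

3

Segments that undergo a rule: /o/ → [oː] (rule 4); /u/ → [uː] (rule 4); /u/ → [uː] (rule 4).
All other segments surface unchanged.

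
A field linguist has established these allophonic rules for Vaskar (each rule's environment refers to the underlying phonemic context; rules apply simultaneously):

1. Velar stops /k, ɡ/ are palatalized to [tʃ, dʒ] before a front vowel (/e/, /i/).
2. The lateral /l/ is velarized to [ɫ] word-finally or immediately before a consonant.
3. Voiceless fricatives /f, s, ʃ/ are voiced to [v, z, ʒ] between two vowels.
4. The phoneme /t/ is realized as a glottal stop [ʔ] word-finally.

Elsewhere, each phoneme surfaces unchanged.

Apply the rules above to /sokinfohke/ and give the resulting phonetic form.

/s/ (word-initial) is in the target of rule 3 but the environment (between two vowels) is not met → [s].
/o/ stays [o].
/k/ — between /o/ and /i/, before a front vowel — surfaces as [tʃ] (rule 1).
/i/ stays [i].
/n/ (between /i/ and /f/) is unaffected → [n].
/f/ (between /n/ and /o/) fails the environment for rule 3, so it stays [f].
/o/ stays [o].
/h/ (between /o/ and /k/) is unaffected → [h].
/k/ (between /h/ and /e/) occurs before a front vowel → [tʃ] by rule 1.
/e/ (word-final) is unaffected → [e].

[sotʃinfohtʃe]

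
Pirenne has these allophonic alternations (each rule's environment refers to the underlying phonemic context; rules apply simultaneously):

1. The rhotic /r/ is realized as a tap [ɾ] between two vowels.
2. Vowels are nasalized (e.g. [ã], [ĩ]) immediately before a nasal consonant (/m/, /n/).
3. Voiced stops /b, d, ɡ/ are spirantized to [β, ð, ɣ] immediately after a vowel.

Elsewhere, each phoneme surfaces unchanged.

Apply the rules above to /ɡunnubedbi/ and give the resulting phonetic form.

[ɡũnnuβeðbi]

/ɡ/ — word-initial; rule 3 does not apply here → [ɡ].
/u/ meets the environment for rule 2 (before a nasal consonant) → [ũ].
/n/ stays [n].
/n/ (between /n/ and /u/): no rule targets it → [n].
/u/ (between /n/ and /b/) fails the environment for rule 2, so it stays [u].
/b/ (between /u/ and /e/): immediately after a vowel, so rule 3 applies → [β].
/e/ — between /b/ and /d/; rule 2 does not apply here → [e].
/d/ (between /e/ and /b/) occurs immediately after a vowel → [ð] by rule 3.
/b/ — between /d/ and /i/; rule 3 does not apply here → [b].
/i/ (word-final) fails the environment for rule 2, so it stays [i].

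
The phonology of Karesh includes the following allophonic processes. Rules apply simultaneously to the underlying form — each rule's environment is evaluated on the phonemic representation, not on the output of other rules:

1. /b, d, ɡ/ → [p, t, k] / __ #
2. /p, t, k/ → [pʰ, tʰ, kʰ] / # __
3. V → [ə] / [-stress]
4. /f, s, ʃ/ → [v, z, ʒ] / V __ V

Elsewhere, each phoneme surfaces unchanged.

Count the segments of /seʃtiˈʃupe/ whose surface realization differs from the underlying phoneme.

4

Segments that undergo a rule: /e/ → [ə] (rule 3); /i/ → [ə] (rule 3); /ʃ/ → [ʒ] (rule 4); /e/ → [ə] (rule 3).
All other segments surface unchanged.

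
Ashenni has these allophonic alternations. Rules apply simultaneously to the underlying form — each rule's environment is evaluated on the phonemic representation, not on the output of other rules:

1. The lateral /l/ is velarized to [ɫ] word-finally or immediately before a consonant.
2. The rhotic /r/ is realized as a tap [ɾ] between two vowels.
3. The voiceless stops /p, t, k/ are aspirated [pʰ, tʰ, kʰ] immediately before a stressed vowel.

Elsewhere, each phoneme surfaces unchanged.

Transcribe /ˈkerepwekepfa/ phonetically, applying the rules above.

/k/ — word-initial, immediately before a stressed vowel — surfaces as [kʰ] (rule 3).
/r/ (between /e/ and /e/): between two vowels, so rule 2 applies → [ɾ].
/p/ (between /e/ and /w/) is in the target of rule 3 but the environment (immediately before a stressed vowel) is not met → [p].
/k/ — between /e/ and /e/; rule 3 does not apply here → [k].
/p/ — between /e/ and /f/; rule 3 does not apply here → [p].

[ˈkʰeɾepwekepfa]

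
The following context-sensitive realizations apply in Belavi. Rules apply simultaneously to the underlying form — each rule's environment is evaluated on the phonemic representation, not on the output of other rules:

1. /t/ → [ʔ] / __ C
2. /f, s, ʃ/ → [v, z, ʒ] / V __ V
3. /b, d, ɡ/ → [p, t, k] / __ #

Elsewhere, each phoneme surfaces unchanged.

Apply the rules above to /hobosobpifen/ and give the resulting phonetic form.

/h/ — not in any rule's target class → [h].
/o/ — not in any rule's target class → [o].
/b/ (between /o/ and /o/) fails the environment for rule 3, so it stays [b].
/o/ (between /b/ and /s/): no rule targets it → [o].
/s/ (between /o/ and /o/): between two vowels, so rule 2 applies → [z].
/o/ — not in any rule's target class → [o].
/b/ (between /o/ and /p/): rule 3 targets it, but not word-finally → unchanged [b].
/p/ — not in any rule's target class → [p].
/i/ — not in any rule's target class → [i].
/f/ meets the environment for rule 2 (between two vowels) → [v].
/e/ (between /f/ and /n/) is unaffected → [e].
/n/ stays [n].

[hobozobpiven]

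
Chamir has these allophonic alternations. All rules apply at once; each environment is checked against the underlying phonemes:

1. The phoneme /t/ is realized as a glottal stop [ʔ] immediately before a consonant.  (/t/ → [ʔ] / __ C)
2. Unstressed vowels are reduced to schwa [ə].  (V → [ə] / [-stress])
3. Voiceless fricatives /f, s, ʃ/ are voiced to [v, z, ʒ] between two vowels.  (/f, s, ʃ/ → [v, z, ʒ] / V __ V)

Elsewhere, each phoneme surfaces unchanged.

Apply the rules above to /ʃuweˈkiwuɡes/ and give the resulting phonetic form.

[ʃəwəˈkiwəɡəs]

/ʃ/ (word-initial) is in the target of rule 3 but the environment (between two vowels) is not met → [ʃ].
/u/ — between /ʃ/ and /w/, in an unstressed syllable — surfaces as [ə] (rule 2).
/w/ — not in any rule's target class → [w].
Rule 2 applies to /e/ (between /w/ and /k/: in an unstressed syllable) → [ə].
/k/ (between /e/ and /i/) is unaffected → [k].
/i/ (between /k/ and /w/) fails the environment for rule 2, so it stays [i].
/w/ — not in any rule's target class → [w].
/u/ — between /w/ and /ɡ/, in an unstressed syllable — surfaces as [ə] (rule 2).
/ɡ/ (between /u/ and /e/): no rule targets it → [ɡ].
/e/ meets the environment for rule 2 (in an unstressed syllable) → [ə].
/s/ (word-final) is in the target of rule 3 but the environment (between two vowels) is not met → [s].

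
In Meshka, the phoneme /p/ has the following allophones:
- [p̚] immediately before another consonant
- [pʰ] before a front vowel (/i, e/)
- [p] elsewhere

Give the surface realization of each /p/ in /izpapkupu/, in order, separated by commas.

Occurrence 1 (position 3): no conditioning environment matches → elsewhere allophone [p].
Occurrence 2 (position 5): immediately before another consonant → [p̚].
Occurrence 3 (position 8): no conditioning environment matches → elsewhere allophone [p].

[p], [p̚], [p]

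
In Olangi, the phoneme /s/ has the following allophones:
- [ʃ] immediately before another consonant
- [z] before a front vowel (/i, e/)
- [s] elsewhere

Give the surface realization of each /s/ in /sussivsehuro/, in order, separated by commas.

Occurrence 1 (position 1): no conditioning environment matches → elsewhere allophone [s].
Occurrence 2 (position 3): immediately before another consonant → [ʃ].
Occurrence 3 (position 4): before a front vowel (/i, e/) → [z].
Occurrence 4 (position 7): before a front vowel (/i, e/) → [z].

[s], [ʃ], [z], [z]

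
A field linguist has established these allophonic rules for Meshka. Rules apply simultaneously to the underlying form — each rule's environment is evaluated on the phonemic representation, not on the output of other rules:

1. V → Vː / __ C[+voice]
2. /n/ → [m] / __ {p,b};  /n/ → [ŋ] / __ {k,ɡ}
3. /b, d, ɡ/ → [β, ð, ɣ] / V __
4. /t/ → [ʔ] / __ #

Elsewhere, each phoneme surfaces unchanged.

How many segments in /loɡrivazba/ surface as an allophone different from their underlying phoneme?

4

Segments that undergo a rule: /o/ → [oː] (rule 1); /ɡ/ → [ɣ] (rule 3); /i/ → [iː] (rule 1); /a/ → [aː] (rule 1).
All other segments surface unchanged.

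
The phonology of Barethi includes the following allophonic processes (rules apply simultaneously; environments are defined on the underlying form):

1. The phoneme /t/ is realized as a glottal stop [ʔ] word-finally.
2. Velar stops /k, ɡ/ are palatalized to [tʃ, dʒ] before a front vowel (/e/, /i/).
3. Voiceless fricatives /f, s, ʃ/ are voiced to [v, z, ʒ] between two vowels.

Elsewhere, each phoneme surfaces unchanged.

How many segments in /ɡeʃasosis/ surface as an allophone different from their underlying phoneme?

Segments that undergo a rule: /ɡ/ → [dʒ] (rule 2); /ʃ/ → [ʒ] (rule 3); /s/ → [z] (rule 3); /s/ → [z] (rule 3).
All other segments surface unchanged.

4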